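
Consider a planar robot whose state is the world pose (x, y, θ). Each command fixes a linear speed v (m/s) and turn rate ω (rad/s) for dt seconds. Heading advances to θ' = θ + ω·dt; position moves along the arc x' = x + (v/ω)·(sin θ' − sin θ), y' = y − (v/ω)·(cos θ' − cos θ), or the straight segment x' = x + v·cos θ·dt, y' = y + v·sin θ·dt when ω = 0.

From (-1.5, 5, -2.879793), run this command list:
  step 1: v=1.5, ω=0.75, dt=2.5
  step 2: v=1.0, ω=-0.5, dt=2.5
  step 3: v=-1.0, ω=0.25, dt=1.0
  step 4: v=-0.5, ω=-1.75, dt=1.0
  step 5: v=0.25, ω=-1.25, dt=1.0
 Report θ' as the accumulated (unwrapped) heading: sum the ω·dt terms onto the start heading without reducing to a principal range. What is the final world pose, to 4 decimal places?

(-1.9323, 0.8396, -5.0048)

step 1: θ'=-1.0048 (R=2.0000) → pose (-2.6705, 1.9956, -1.0048)
step 2: θ'=-2.2548 (R=-2.0000) → pose (-2.8085, -0.3407, -2.2548)
step 3: θ'=-2.0048 (R=-4.0000) → pose (-2.2795, 0.5049, -2.0048)
step 4: θ'=-3.7548 (R=0.2857) → pose (-1.8559, 0.6184, -3.7548)
step 5: θ'=-5.0048 (R=-0.2000) → pose (-1.9323, 0.8396, -5.0048)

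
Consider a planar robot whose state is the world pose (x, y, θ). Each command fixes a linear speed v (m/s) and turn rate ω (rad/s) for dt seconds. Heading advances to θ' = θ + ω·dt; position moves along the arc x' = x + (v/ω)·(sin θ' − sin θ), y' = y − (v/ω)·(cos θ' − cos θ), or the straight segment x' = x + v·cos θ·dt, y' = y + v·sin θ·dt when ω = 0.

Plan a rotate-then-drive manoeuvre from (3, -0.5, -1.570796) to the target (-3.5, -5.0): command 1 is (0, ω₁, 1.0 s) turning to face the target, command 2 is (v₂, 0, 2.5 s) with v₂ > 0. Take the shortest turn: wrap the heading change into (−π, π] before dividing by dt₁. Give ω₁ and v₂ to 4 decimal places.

ω₁ = -0.9653, v₂ = 3.1623

heading to target = atan2(-5−-0.5, -3.5−3) = -2.5360
Δθ = wrap(-2.5360 − -1.5708) = -0.9653; ω₁ = Δθ/dt₁ = -0.9653
distance = √((-3.5−3)² + (-5−-0.5)²) = 7.9057; v₂ = distance/dt₂ = 3.1623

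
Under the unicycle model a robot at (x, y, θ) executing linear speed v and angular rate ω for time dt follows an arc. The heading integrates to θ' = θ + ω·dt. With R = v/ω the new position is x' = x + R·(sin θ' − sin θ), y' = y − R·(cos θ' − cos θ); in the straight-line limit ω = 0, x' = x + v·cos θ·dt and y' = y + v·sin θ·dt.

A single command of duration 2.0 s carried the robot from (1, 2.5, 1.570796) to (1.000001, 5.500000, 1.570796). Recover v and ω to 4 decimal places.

v = 1.5000, ω = 0.0000

Δθ = 1.570796 − 1.570796 = 0.000000
ω = Δθ/dt = 0.000000/2.0 = 0.0000
ω = 0 → v = (Δx·cos θ + Δy·sin θ)/dt = 1.5000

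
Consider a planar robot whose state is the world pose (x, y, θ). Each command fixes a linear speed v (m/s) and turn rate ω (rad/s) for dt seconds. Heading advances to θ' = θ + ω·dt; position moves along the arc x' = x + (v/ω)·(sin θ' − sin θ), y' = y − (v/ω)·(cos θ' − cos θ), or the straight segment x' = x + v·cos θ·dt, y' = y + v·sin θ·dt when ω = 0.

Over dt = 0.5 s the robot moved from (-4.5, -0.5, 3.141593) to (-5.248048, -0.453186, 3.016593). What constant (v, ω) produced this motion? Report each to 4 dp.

v = 1.5000, ω = -0.2500

Δθ = 3.016593 − 3.141593 = -0.125000
ω = Δθ/dt = -0.125000/0.5 = -0.2500
R = Δx/(sin θ' − sin θ) = -6.0000
v = R·ω = -6.0000·-0.2500 = 1.5000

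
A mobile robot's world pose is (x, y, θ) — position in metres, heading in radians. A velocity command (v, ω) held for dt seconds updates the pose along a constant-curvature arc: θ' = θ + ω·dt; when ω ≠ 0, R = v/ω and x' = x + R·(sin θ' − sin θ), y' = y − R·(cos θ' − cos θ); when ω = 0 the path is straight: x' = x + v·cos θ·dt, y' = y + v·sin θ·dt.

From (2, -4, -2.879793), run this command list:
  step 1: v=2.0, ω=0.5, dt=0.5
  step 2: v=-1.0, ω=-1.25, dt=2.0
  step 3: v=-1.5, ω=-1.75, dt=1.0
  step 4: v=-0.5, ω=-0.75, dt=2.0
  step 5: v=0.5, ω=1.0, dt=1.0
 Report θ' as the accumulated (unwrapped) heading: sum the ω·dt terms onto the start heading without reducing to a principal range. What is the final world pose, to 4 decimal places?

(0.7198, -5.3528, -7.3798)

step 1: θ'=-2.6298 (R=4.0000) → pose (1.0763, -4.3762, -2.6298)
step 2: θ'=-5.1298 (R=0.8000) → pose (2.1994, -5.3980, -5.1298)
step 3: θ'=-6.8798 (R=0.8571) → pose (0.9343, -5.7596, -6.8798)
step 4: θ'=-8.3798 (R=0.6667) → pose (0.7322, -4.8735, -8.3798)
step 5: θ'=-7.3798 (R=0.5000) → pose (0.7198, -5.3528, -7.3798)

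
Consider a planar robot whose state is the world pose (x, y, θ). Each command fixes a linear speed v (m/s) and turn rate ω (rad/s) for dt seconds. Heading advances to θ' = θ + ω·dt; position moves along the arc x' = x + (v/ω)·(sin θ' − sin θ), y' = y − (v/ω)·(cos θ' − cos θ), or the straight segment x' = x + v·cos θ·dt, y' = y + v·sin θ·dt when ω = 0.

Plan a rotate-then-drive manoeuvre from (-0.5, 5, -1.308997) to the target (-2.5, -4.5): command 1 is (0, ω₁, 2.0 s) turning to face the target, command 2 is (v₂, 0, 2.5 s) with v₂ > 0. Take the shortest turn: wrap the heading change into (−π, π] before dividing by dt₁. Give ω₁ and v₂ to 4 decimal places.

heading to target = atan2(-4.5−5, -2.5−-0.5) = -1.7783
Δθ = wrap(-1.7783 − -1.3090) = -0.4693; ω₁ = Δθ/dt₁ = -0.2346
distance = √((-2.5−-0.5)² + (-4.5−5)²) = 9.7082; v₂ = distance/dt₂ = 3.8833

ω₁ = -0.2346, v₂ = 3.8833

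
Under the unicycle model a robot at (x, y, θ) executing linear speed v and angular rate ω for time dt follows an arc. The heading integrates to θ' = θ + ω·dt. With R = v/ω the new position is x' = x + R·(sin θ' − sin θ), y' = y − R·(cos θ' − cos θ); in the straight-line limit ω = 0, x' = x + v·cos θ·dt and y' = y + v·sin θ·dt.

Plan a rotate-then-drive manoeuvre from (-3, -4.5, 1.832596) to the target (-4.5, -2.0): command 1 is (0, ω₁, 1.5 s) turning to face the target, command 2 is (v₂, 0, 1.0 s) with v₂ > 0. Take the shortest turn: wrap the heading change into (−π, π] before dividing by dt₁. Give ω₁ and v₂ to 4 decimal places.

heading to target = atan2(-2−-4.5, -4.5−-3) = 2.1112
Δθ = wrap(2.1112 − 1.8326) = 0.2786; ω₁ = Δθ/dt₁ = 0.1857
distance = √((-4.5−-3)² + (-2−-4.5)²) = 2.9155; v₂ = distance/dt₂ = 2.9155

ω₁ = 0.1857, v₂ = 2.9155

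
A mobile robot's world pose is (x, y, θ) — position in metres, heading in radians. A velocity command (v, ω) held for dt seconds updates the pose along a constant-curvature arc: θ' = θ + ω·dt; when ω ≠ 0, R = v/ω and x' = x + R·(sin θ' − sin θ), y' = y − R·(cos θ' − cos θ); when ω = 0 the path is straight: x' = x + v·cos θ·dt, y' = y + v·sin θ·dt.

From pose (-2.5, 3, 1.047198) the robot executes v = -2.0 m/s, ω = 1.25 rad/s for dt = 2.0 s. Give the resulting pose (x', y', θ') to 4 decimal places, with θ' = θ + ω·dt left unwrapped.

θ' = 1.0472 + 1.25·2.0 = 3.5472
R = v/ω = -2.0/1.25 = -1.6000
x' = -2.5 + -1.6000·(sin 3.5472 − sin 1.0472) = -0.4830
y' = 3 − -1.6000·(cos 3.5472 − cos 1.0472) = 0.7298

(-0.4830, 0.7298, 3.5472)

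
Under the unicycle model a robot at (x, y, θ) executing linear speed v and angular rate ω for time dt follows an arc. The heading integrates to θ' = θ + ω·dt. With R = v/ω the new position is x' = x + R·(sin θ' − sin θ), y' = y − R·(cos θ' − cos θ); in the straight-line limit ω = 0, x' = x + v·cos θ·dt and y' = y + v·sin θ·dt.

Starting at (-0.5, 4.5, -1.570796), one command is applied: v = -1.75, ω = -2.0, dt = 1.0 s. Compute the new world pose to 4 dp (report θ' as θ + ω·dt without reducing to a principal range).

(0.7391, 5.2956, -3.5708)

θ' = -1.5708 + -2.0·1.0 = -3.5708
R = v/ω = -1.75/-2.0 = 0.8750
x' = -0.5 + 0.8750·(sin -3.5708 − sin -1.5708) = 0.7391
y' = 4.5 − 0.8750·(cos -3.5708 − cos -1.5708) = 5.2956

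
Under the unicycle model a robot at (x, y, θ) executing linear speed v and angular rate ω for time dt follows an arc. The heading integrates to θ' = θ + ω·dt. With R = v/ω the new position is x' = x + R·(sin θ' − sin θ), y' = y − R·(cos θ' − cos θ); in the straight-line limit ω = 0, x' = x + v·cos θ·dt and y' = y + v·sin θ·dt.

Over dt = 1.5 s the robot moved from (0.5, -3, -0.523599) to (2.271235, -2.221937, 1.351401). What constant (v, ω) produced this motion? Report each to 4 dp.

v = 1.5000, ω = 1.2500

Δθ = 1.351401 − -0.523599 = 1.875000
ω = Δθ/dt = 1.875000/1.5 = 1.2500
R = Δx/(sin θ' − sin θ) = 1.2000
v = R·ω = 1.2000·1.2500 = 1.5000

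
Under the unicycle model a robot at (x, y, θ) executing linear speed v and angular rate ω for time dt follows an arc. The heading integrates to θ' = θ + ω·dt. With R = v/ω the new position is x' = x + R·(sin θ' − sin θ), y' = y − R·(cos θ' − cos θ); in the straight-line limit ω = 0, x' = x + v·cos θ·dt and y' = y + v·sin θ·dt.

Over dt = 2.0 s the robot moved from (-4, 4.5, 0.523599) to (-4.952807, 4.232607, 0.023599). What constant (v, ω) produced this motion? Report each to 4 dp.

Δθ = 0.023599 − 0.523599 = -0.500000
ω = Δθ/dt = -0.500000/2.0 = -0.2500
R = Δx/(sin θ' − sin θ) = 2.0000
v = R·ω = 2.0000·-0.2500 = -0.5000

v = -0.5000, ω = -0.2500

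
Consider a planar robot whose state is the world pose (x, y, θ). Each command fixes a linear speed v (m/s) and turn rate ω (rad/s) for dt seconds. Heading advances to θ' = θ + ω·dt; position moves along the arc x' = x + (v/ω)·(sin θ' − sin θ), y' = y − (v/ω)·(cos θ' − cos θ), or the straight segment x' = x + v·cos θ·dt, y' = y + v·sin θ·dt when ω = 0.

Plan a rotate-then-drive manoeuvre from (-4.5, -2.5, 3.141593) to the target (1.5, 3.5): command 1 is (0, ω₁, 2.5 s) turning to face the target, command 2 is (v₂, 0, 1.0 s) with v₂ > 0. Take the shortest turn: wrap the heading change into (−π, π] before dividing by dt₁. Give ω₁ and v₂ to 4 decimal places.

ω₁ = -0.9425, v₂ = 8.4853

heading to target = atan2(3.5−-2.5, 1.5−-4.5) = 0.7854
Δθ = wrap(0.7854 − 3.1416) = -2.3562; ω₁ = Δθ/dt₁ = -0.9425
distance = √((1.5−-4.5)² + (3.5−-2.5)²) = 8.4853; v₂ = distance/dt₂ = 8.4853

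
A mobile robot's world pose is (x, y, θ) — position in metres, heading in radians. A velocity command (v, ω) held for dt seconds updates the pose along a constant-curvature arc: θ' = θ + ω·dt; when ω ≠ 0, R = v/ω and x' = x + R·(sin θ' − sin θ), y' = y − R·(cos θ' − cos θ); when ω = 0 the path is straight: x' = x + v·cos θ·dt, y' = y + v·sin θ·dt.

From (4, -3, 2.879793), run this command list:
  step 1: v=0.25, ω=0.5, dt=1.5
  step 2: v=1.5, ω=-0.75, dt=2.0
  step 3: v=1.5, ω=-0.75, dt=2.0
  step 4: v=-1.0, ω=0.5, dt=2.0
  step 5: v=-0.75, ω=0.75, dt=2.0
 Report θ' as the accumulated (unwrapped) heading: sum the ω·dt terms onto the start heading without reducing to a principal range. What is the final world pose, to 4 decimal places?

(1.6879, -2.3339, 3.1298)

step 1: θ'=3.6298 (R=0.5000) → pose (3.6361, -3.0414, 3.6298)
step 2: θ'=2.1298 (R=-2.0000) → pose (1.0024, -2.3357, 2.1298)
step 3: θ'=0.6298 (R=-2.0000) → pose (1.5200, 0.3413, 0.6298)
step 4: θ'=1.6298 (R=-2.0000) → pose (0.7015, -1.3929, 1.6298)
step 5: θ'=3.1298 (R=-1.0000) → pose (1.6879, -2.3339, 3.1298)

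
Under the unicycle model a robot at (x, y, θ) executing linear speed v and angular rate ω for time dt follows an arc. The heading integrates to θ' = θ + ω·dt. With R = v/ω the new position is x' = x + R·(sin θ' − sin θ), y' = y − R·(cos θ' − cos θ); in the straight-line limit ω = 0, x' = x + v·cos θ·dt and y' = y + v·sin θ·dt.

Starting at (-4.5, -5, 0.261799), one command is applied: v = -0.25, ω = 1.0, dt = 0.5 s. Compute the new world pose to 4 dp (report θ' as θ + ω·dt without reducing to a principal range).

(-4.6079, -5.0606, 0.7618)

θ' = 0.2618 + 1.0·0.5 = 0.7618
R = v/ω = -0.25/1.0 = -0.2500
x' = -4.5 + -0.2500·(sin 0.7618 − sin 0.2618) = -4.6079
y' = -5 − -0.2500·(cos 0.7618 − cos 0.2618) = -5.0606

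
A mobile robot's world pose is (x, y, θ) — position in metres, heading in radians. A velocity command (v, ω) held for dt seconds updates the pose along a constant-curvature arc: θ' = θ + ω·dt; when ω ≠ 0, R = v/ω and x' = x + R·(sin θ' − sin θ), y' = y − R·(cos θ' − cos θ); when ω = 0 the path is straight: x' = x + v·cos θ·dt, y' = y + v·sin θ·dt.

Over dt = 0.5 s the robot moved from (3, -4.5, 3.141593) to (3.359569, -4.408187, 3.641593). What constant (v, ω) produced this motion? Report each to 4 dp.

Δθ = 3.641593 − 3.141593 = 0.500000
ω = Δθ/dt = 0.500000/0.5 = 1.0000
R = Δx/(sin θ' − sin θ) = -0.7500
v = R·ω = -0.7500·1.0000 = -0.7500

v = -0.7500, ω = 1.0000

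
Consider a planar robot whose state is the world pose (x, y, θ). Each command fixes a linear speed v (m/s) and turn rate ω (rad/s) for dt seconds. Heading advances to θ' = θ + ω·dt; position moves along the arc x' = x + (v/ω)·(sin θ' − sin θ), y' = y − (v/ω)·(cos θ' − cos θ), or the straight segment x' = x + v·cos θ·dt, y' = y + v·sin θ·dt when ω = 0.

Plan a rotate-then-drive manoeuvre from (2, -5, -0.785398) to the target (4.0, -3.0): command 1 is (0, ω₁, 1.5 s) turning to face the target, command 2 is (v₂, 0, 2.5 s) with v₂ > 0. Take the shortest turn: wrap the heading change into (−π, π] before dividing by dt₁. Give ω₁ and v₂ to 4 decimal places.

heading to target = atan2(-3−-5, 4−2) = 0.7854
Δθ = wrap(0.7854 − -0.7854) = 1.5708; ω₁ = Δθ/dt₁ = 1.0472
distance = √((4−2)² + (-3−-5)²) = 2.8284; v₂ = distance/dt₂ = 1.1314

ω₁ = 1.0472, v₂ = 1.1314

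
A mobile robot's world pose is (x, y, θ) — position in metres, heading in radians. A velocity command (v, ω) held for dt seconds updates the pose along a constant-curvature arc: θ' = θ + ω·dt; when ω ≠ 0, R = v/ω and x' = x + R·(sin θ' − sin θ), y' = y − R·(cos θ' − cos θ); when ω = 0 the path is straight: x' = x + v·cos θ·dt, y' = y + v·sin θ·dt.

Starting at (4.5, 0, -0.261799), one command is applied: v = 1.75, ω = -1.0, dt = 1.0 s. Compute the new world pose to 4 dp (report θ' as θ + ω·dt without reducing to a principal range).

θ' = -0.2618 + -1.0·1.0 = -1.2618
R = v/ω = 1.75/-1.0 = -1.7500
x' = 4.5 + -1.7500·(sin -1.2618 − sin -0.2618) = 5.7142
y' = 0 − -1.7500·(cos -1.2618 − cos -0.2618) = -1.1582

(5.7142, -1.1582, -1.2618)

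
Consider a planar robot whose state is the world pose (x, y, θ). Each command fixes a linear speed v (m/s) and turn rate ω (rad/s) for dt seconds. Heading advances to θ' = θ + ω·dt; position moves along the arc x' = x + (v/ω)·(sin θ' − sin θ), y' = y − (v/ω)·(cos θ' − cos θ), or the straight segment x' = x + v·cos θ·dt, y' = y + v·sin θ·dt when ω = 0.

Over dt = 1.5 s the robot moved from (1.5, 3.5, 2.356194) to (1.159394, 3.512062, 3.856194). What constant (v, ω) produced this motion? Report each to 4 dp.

Δθ = 3.856194 − 2.356194 = 1.500000
ω = Δθ/dt = 1.500000/1.5 = 1.0000
R = Δx/(sin θ' − sin θ) = 0.2500
v = R·ω = 0.2500·1.0000 = 0.2500

v = 0.2500, ω = 1.0000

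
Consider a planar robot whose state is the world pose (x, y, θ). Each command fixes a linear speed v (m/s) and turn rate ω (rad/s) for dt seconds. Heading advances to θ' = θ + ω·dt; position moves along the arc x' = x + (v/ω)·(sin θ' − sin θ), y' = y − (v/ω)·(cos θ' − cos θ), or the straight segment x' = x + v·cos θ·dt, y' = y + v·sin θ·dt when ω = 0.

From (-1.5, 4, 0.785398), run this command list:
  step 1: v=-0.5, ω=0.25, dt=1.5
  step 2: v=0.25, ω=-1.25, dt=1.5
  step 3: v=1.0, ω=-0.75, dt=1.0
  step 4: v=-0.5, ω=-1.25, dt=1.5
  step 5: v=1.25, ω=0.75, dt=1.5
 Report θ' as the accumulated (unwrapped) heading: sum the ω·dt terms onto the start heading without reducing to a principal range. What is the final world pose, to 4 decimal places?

(-2.3376, 2.3901, -2.2146)

step 1: θ'=1.1604 (R=-2.0000) → pose (-1.9197, 3.3837, 1.1604)
step 2: θ'=-0.7146 (R=-0.2000) → pose (-1.6053, 3.4550, -0.7146)
step 3: θ'=-1.4646 (R=-1.3333) → pose (-1.1532, 2.5892, -1.4646)
step 4: θ'=-3.3396 (R=0.4000) → pose (-0.6768, 3.0238, -3.3396)
step 5: θ'=-2.2146 (R=1.6667) → pose (-2.3376, 2.3901, -2.2146)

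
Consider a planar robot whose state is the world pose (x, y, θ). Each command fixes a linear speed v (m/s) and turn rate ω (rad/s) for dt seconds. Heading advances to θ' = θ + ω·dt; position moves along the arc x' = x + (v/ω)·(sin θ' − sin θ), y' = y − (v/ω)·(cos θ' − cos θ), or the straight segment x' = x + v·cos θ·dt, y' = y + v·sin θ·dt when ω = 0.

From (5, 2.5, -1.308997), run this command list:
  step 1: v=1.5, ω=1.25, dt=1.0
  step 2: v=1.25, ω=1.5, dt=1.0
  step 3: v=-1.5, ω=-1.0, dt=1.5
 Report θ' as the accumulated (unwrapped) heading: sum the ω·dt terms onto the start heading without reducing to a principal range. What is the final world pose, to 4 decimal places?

(5.3880, 1.0334, -0.0590)

step 1: θ'=-0.0590 (R=1.2000) → pose (6.0884, 1.6127, -0.0590)
step 2: θ'=1.4410 (R=0.8333) → pose (6.9638, 2.3367, 1.4410)
step 3: θ'=-0.0590 (R=1.5000) → pose (5.3880, 1.0334, -0.0590)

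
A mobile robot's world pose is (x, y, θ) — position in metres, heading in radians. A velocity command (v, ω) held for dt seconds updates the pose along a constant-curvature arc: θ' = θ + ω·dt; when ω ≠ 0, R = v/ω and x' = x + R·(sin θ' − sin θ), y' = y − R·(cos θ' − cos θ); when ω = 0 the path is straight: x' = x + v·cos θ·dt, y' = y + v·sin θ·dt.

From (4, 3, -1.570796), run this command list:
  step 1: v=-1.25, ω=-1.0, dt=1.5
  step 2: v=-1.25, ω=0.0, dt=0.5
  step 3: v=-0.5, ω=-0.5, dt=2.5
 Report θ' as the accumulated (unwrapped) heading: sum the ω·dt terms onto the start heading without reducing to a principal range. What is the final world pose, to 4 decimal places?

(6.7801, 3.6752, -4.3208)

step 1: θ'=-3.0708 (R=1.2500) → pose (5.1616, 4.2469, -3.0708)
step 2: θ'=-3.0708 (straight) → pose (5.7850, 4.2911, -3.0708)
step 3: θ'=-4.3208 (R=1.0000) → pose (6.7801, 3.6752, -4.3208)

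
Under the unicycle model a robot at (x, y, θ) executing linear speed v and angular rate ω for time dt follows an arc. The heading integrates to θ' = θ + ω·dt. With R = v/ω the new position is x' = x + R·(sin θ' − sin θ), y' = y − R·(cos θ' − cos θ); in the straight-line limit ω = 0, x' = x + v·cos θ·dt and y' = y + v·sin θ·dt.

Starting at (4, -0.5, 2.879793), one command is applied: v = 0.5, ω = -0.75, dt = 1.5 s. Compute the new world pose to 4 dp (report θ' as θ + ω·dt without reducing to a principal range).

θ' = 2.8798 + -0.75·1.5 = 1.7548
R = v/ω = 0.5/-0.75 = -0.6667
x' = 4 + -0.6667·(sin 1.7548 − sin 2.8798) = 3.5171
y' = -0.5 − -0.6667·(cos 1.7548 − cos 2.8798) = 0.0220

(3.5171, 0.0220, 1.7548)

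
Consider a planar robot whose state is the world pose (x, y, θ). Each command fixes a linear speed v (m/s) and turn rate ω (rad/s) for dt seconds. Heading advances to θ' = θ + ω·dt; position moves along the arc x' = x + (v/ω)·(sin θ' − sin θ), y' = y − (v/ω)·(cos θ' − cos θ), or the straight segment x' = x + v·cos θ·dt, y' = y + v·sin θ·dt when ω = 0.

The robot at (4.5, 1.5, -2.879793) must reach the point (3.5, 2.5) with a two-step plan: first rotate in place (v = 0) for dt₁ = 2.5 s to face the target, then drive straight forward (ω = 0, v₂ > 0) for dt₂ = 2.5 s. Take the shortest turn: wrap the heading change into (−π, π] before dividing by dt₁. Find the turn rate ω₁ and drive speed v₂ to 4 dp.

ω₁ = -0.4189, v₂ = 0.5657

heading to target = atan2(2.5−1.5, 3.5−4.5) = 2.3562
Δθ = wrap(2.3562 − -2.8798) = -1.0472; ω₁ = Δθ/dt₁ = -0.4189
distance = √((3.5−4.5)² + (2.5−1.5)²) = 1.4142; v₂ = distance/dt₂ = 0.5657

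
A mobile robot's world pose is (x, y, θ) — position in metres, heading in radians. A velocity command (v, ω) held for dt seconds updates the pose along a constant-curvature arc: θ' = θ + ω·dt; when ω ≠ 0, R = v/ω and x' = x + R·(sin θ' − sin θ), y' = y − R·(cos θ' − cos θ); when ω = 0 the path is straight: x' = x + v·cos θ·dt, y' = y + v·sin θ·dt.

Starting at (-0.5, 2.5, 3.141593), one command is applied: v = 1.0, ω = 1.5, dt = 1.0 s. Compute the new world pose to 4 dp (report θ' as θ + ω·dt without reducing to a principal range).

(-1.1650, 1.8805, 4.6416)

θ' = 3.1416 + 1.5·1.0 = 4.6416
R = v/ω = 1.0/1.5 = 0.6667
x' = -0.5 + 0.6667·(sin 4.6416 − sin 3.1416) = -1.1650
y' = 2.5 − 0.6667·(cos 4.6416 − cos 3.1416) = 1.8805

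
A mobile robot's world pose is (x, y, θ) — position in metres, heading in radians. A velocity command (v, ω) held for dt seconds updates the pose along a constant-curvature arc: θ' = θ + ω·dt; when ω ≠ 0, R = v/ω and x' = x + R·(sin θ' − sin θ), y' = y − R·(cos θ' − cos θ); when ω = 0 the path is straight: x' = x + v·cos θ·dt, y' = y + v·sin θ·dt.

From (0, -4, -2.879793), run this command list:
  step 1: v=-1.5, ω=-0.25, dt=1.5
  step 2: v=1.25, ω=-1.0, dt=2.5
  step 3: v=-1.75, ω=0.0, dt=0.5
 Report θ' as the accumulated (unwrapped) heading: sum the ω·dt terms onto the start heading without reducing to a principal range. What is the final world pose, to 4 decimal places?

(0.9860, -1.9536, -5.7548)

step 1: θ'=-3.2548 (R=6.0000) → pose (2.2307, -3.8340, -3.2548)
step 2: θ'=-5.7548 (R=-1.2500) → pose (1.7417, -1.5124, -5.7548)
step 3: θ'=-5.7548 (straight) → pose (0.9860, -1.9536, -5.7548)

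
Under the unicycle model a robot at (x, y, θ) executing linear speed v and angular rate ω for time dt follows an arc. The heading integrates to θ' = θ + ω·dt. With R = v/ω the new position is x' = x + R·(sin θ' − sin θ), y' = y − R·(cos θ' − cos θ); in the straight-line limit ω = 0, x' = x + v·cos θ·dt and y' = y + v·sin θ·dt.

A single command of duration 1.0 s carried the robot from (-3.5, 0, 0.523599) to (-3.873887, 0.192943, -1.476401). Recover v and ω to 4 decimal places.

Δθ = -1.476401 − 0.523599 = -2.000000
ω = Δθ/dt = -2.000000/1.0 = -2.0000
R = Δx/(sin θ' − sin θ) = 0.2500
v = R·ω = 0.2500·-2.0000 = -0.5000

v = -0.5000, ω = -2.0000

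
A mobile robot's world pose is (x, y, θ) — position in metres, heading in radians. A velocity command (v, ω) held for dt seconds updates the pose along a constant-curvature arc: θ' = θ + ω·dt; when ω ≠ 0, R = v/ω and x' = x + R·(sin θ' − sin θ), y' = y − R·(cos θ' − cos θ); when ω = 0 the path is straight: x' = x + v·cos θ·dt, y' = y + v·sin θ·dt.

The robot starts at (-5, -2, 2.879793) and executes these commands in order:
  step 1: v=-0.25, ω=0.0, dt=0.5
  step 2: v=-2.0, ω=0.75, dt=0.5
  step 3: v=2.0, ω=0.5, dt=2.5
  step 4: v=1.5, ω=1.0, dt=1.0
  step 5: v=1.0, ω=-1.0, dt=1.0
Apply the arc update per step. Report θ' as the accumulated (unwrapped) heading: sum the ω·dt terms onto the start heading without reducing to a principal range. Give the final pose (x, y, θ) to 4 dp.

step 1: θ'=2.8798 (straight) → pose (-4.8793, -2.0324, 2.8798)
step 2: θ'=3.2548 (R=-2.6667) → pose (-3.8879, -2.1061, 3.2548)
step 3: θ'=4.5048 (R=4.0000) → pose (-7.3501, -5.2561, 4.5048)
step 4: θ'=5.5048 (R=1.5000) → pose (-6.9355, -6.6333, 5.5048)
step 5: θ'=4.5048 (R=-1.0000) → pose (-6.6591, -7.5515, 4.5048)

(-6.6591, -7.5515, 4.5048)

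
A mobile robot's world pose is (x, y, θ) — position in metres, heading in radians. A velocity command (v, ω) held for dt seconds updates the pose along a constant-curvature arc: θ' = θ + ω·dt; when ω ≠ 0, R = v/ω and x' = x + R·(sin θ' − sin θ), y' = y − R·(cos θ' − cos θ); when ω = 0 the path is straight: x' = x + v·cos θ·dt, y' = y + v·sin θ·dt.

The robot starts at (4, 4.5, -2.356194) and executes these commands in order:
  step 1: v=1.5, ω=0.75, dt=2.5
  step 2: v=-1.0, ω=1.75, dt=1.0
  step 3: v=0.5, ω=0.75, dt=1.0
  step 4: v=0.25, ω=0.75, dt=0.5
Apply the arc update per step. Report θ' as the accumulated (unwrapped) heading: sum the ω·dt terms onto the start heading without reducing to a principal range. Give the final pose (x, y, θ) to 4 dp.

(3.5691, 1.5634, 2.3938)

step 1: θ'=-0.4812 (R=2.0000) → pose (4.4885, 1.3129, -0.4812)
step 2: θ'=1.2688 (R=-0.5714) → pose (3.6785, 0.9763, 1.2688)
step 3: θ'=2.0188 (R=0.6667) → pose (3.6429, 1.4634, 2.0188)
step 4: θ'=2.3938 (R=0.3333) → pose (3.5691, 1.5634, 2.3938)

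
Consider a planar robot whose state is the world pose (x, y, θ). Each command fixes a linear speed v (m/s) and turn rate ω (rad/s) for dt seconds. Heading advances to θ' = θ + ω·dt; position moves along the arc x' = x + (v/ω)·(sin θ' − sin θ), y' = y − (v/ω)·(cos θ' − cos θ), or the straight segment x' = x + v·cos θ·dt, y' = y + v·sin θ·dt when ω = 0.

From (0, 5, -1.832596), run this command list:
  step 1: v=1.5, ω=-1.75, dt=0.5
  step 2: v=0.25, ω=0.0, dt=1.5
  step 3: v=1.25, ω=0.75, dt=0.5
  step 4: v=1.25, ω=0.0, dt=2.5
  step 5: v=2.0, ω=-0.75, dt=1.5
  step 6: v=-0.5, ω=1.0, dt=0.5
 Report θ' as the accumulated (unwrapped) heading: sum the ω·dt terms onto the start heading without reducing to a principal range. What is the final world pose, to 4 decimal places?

(-5.9813, 0.9531, -2.9576)

step 1: θ'=-2.7076 (R=-0.8571) → pose (-0.4675, 4.4442, -2.7076)
step 2: θ'=-2.7076 (straight) → pose (-0.8077, 4.2865, -2.7076)
step 3: θ'=-2.3326 (R=1.6667) → pose (-1.3129, 3.9247, -2.3326)
step 4: θ'=-2.3326 (straight) → pose (-3.4699, 1.6635, -2.3326)
step 5: θ'=-3.4576 (R=-2.6667) → pose (-6.2282, 0.9694, -3.4576)
step 6: θ'=-2.9576 (R=-0.5000) → pose (-5.9813, 0.9531, -2.9576)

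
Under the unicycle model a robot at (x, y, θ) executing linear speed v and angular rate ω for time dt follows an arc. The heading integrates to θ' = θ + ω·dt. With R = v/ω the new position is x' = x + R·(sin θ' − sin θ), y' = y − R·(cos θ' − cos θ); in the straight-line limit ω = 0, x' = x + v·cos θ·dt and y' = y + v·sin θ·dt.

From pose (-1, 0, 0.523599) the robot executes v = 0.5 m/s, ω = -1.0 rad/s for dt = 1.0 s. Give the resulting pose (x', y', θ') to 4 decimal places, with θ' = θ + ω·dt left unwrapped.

θ' = 0.5236 + -1.0·1.0 = -0.4764
R = v/ω = 0.5/-1.0 = -0.5000
x' = -1 + -0.5000·(sin -0.4764 − sin 0.5236) = -0.5207
y' = 0 − -0.5000·(cos -0.4764 − cos 0.5236) = 0.0113

(-0.5207, 0.0113, -0.4764)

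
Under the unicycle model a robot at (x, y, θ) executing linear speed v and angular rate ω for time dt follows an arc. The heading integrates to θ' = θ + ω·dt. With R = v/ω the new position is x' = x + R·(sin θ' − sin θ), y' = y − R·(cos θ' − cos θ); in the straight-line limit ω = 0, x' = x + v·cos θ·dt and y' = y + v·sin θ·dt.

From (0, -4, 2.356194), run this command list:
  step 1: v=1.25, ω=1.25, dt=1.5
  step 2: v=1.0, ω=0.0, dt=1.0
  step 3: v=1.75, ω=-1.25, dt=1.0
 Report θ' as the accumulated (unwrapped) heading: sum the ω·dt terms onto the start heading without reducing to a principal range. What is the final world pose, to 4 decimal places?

step 1: θ'=4.2312 (R=1.0000) → pose (-1.5935, -4.2443, 4.2312)
step 2: θ'=4.2312 (straight) → pose (-2.0564, -5.1307, 4.2312)
step 3: θ'=2.9812 (R=-1.4000) → pose (-3.5210, -5.8648, 2.9812)

(-3.5210, -5.8648, 2.9812)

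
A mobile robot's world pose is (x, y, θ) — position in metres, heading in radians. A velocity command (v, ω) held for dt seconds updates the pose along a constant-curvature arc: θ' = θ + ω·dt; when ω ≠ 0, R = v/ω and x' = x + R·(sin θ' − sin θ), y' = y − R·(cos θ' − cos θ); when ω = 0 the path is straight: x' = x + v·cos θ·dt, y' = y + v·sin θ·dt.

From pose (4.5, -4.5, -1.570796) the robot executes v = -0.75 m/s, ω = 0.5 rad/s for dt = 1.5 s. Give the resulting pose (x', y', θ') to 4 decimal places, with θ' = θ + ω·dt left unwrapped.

θ' = -1.5708 + 0.5·1.5 = -0.8208
R = v/ω = -0.75/0.5 = -1.5000
x' = 4.5 + -1.5000·(sin -0.8208 − sin -1.5708) = 4.0975
y' = -4.5 − -1.5000·(cos -0.8208 − cos -1.5708) = -3.4775

(4.0975, -3.4775, -0.8208)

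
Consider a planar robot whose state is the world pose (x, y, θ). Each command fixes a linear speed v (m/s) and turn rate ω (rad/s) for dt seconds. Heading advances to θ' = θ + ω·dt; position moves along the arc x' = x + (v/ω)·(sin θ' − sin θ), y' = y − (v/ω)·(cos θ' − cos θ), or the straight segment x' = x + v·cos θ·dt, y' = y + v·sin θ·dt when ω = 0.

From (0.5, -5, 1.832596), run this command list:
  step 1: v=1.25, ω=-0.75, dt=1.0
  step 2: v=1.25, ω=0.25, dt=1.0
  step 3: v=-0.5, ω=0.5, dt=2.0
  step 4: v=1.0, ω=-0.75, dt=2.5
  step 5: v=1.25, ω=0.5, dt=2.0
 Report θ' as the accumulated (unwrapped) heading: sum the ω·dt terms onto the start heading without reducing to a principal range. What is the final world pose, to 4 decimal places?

(3.0843, 0.5292, 1.4576)

step 1: θ'=1.0826 (R=-1.6667) → pose (0.6379, -3.7869, 1.0826)
step 2: θ'=1.3326 (R=5.0000) → pose (1.0808, -2.6215, 1.3326)
step 3: θ'=2.3326 (R=-1.0000) → pose (1.3290, -3.5477, 2.3326)
step 4: θ'=0.4576 (R=-1.3333) → pose (1.7047, -1.4312, 0.4576)
step 5: θ'=1.4576 (R=2.5000) → pose (3.0843, 0.5292, 1.4576)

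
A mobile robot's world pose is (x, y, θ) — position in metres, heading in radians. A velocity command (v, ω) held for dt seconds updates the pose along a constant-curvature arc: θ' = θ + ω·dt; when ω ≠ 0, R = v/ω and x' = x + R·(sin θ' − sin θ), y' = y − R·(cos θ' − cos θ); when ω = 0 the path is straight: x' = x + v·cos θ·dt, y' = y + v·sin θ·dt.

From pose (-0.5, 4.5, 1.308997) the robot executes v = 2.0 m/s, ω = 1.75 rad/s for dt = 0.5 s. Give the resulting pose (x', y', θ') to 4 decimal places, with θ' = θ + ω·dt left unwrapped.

θ' = 1.3090 + 1.75·0.5 = 2.1840
R = v/ω = 2.0/1.75 = 1.1429
x' = -0.5 + 1.1429·(sin 2.1840 − sin 1.3090) = -0.6693
y' = 4.5 − 1.1429·(cos 2.1840 − cos 1.3090) = 5.4535

(-0.6693, 5.4535, 2.1840)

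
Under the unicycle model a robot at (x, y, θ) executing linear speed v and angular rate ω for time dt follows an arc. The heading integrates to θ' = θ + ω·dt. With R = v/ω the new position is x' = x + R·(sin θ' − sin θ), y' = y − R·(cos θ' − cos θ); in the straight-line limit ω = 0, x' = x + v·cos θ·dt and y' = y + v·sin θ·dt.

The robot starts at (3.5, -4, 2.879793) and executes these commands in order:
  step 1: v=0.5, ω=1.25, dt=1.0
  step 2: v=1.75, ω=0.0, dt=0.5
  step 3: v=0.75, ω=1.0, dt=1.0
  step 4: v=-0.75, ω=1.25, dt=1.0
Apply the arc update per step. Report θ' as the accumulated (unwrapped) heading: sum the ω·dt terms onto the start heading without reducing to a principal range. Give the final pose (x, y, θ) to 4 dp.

step 1: θ'=4.1298 (R=0.4000) → pose (3.0625, -4.1663, 4.1298)
step 2: θ'=4.1298 (straight) → pose (2.5810, -4.8970, 4.1298)
step 3: θ'=5.1298 (R=0.7500) → pose (2.5217, -5.6136, 5.1298)
step 4: θ'=6.3798 (R=-0.6000) → pose (1.9153, -5.2597, 6.3798)

(1.9153, -5.2597, 6.3798)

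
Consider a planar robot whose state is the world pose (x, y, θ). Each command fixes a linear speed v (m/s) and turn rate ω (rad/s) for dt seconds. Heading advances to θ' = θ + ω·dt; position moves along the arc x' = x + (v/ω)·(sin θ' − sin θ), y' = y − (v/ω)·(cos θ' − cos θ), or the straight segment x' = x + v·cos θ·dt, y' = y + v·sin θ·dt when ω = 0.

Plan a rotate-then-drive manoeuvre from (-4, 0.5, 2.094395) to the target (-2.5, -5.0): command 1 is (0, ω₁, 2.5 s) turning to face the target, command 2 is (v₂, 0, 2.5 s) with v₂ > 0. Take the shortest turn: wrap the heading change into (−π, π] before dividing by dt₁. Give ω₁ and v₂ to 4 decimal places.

heading to target = atan2(-5−0.5, -2.5−-4) = -1.3045
Δθ = wrap(-1.3045 − 2.0944) = 2.8842; ω₁ = Δθ/dt₁ = 1.1537
distance = √((-2.5−-4)² + (-5−0.5)²) = 5.7009; v₂ = distance/dt₂ = 2.2804

ω₁ = 1.1537, v₂ = 2.2804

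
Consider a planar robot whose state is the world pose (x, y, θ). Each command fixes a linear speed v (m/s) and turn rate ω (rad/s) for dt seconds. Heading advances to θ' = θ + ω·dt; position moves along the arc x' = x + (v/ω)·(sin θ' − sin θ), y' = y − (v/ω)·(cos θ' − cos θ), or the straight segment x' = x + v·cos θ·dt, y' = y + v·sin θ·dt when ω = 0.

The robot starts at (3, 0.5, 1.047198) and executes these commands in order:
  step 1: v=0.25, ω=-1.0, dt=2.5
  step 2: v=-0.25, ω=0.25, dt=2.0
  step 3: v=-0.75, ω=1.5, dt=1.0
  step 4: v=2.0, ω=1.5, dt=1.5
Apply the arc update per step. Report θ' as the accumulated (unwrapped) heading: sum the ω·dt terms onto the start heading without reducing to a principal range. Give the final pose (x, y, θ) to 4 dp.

step 1: θ'=-1.4528 (R=-0.2500) → pose (3.4648, 0.4044, -1.4528)
step 2: θ'=-0.9528 (R=-1.0000) → pose (3.2868, 0.8661, -0.9528)
step 3: θ'=0.5472 (R=-0.5000) → pose (2.6191, 1.0034, 0.5472)
step 4: θ'=2.7972 (R=1.3333) → pose (2.3755, 3.3971, 2.7972)

(2.3755, 3.3971, 2.7972)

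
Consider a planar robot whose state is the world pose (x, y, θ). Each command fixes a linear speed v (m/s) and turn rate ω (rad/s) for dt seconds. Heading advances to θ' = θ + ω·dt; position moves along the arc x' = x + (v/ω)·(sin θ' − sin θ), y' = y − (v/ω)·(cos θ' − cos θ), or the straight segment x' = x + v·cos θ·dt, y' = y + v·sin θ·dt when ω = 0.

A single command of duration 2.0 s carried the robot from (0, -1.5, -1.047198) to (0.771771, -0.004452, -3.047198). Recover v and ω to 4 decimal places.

Δθ = -3.047198 − -1.047198 = -2.000000
ω = Δθ/dt = -2.000000/2.0 = -1.0000
R = −Δy/(cos θ' − cos θ) = 1.0000
v = R·ω = 1.0000·-1.0000 = -1.0000

v = -1.0000, ω = -1.0000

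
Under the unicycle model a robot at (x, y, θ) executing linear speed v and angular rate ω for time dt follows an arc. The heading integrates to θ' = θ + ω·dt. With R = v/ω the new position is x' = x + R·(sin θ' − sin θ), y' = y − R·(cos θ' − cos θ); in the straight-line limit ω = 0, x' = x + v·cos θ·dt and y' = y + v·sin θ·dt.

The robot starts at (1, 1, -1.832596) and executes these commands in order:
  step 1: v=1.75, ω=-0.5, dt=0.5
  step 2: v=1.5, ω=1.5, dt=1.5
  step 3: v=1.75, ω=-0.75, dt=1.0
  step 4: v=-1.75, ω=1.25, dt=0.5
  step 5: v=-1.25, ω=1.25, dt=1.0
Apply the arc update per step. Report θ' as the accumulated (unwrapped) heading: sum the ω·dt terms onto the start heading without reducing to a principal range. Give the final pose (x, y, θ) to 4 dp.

step 1: θ'=-2.0826 (R=-3.5000) → pose (0.6708, 0.1918, -2.0826)
step 2: θ'=0.1674 (R=1.0000) → pose (1.7093, -1.2840, 0.1674)
step 3: θ'=-0.5826 (R=-2.3333) → pose (3.3818, -1.6363, -0.5826)
step 4: θ'=0.0424 (R=-1.4000) → pose (2.5522, -1.4066, 0.0424)
step 5: θ'=1.2924 (R=-1.0000) → pose (1.6331, -2.1309, 1.2924)

(1.6331, -2.1309, 1.2924)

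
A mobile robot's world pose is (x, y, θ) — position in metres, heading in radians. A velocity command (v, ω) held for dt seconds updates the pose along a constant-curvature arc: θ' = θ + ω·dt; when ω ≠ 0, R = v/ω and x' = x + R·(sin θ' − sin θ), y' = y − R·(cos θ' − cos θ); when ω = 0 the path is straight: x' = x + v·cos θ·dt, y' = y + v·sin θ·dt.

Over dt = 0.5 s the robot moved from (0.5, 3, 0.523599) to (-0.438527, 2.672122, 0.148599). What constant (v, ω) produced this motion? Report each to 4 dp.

Δθ = 0.148599 − 0.523599 = -0.375000
ω = Δθ/dt = -0.375000/0.5 = -0.7500
R = Δx/(sin θ' − sin θ) = 2.6667
v = R·ω = 2.6667·-0.7500 = -2.0000

v = -2.0000, ω = -0.7500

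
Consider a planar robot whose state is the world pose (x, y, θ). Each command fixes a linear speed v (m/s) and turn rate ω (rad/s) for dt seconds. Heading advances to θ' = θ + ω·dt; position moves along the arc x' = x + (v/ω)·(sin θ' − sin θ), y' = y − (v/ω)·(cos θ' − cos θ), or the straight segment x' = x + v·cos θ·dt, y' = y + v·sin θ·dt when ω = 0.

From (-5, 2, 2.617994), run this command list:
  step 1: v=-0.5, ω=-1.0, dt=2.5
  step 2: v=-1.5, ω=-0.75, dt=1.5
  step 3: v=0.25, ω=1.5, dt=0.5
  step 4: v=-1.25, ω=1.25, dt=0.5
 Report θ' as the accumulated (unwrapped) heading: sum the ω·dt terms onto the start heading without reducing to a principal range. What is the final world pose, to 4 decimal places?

(-7.6325, 1.8815, 0.3680)

step 1: θ'=0.1180 (R=0.5000) → pose (-5.1911, 1.0705, 0.1180)
step 2: θ'=-1.0070 (R=2.0000) → pose (-7.1171, 1.9878, -1.0070)
step 3: θ'=-0.2570 (R=0.1667) → pose (-7.0185, 1.9156, -0.2570)
step 4: θ'=0.3680 (R=-1.0000) → pose (-7.6325, 1.8815, 0.3680)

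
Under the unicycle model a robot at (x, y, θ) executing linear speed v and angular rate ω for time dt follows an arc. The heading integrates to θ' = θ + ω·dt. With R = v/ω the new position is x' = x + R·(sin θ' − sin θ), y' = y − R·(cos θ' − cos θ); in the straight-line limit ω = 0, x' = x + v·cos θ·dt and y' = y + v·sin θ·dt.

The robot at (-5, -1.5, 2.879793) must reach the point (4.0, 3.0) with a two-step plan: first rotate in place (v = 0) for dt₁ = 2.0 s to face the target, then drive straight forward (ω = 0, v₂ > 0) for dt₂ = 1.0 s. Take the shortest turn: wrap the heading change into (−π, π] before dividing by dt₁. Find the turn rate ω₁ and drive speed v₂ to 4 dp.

heading to target = atan2(3−-1.5, 4−-5) = 0.4636
Δθ = wrap(0.4636 − 2.8798) = -2.4161; ω₁ = Δθ/dt₁ = -1.2081
distance = √((4−-5)² + (3−-1.5)²) = 10.0623; v₂ = distance/dt₂ = 10.0623

ω₁ = -1.2081, v₂ = 10.0623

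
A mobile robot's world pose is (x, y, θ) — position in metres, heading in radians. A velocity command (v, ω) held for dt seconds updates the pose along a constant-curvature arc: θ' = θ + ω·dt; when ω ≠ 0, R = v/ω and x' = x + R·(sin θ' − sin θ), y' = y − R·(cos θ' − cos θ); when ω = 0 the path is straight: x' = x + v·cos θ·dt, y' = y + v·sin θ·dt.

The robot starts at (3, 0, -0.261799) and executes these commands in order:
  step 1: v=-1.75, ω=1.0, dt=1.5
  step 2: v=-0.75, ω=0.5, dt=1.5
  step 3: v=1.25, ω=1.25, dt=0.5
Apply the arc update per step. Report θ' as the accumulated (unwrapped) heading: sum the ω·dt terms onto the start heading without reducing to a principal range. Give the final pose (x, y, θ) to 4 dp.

(0.5296, -1.7586, 2.6132)

step 1: θ'=1.2382 (R=-1.7500) → pose (0.8930, -1.1190, 1.2382)
step 2: θ'=1.9882 (R=-1.5000) → pose (0.9396, -2.2168, 1.9882)
step 3: θ'=2.6132 (R=1.0000) → pose (0.5296, -1.7586, 2.6132)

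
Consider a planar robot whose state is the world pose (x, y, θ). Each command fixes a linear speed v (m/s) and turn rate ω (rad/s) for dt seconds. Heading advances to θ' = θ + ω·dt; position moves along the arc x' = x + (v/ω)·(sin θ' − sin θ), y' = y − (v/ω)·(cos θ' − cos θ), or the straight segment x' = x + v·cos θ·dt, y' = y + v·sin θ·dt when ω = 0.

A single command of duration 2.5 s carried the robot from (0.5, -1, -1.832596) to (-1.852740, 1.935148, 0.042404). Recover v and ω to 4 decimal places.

v = -1.7500, ω = 0.7500

Δθ = 0.042404 − -1.832596 = 1.875000
ω = Δθ/dt = 1.875000/2.5 = 0.7500
R = −Δy/(cos θ' − cos θ) = -2.3333
v = R·ω = -2.3333·0.7500 = -1.7500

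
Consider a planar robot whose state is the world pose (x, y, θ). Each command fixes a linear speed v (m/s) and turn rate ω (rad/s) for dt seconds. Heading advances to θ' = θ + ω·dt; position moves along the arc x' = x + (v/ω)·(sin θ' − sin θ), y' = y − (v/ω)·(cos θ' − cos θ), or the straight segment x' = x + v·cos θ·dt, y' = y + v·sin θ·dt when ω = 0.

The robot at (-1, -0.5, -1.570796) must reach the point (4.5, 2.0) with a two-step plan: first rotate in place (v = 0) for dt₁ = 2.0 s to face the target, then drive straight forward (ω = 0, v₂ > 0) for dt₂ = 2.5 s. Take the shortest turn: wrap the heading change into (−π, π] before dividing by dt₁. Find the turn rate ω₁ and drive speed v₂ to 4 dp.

heading to target = atan2(2−-0.5, 4.5−-1) = 0.4266
Δθ = wrap(0.4266 − -1.5708) = 1.9974; ω₁ = Δθ/dt₁ = 0.9987
distance = √((4.5−-1)² + (2−-0.5)²) = 6.0415; v₂ = distance/dt₂ = 2.4166

ω₁ = 0.9987, v₂ = 2.4166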